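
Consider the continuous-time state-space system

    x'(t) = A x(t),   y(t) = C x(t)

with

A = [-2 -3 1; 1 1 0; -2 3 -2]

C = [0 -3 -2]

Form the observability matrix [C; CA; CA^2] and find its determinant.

CA = [[1, -9, 4]]
CA^2 = [[-19, 0, -7]]
Observability matrix O = [C; CA; CA^2] = [[0, -3, -2], [1, -9, 4], [-19, 0, -7]]
Expanding along the first row, det(O) = 0·((-9)·(-7) - 4·0) - (-3)·(1·(-7) - 4·(-19)) + (-2)·(1·0 - (-9)·(-19)) = 0·63 - (-3)·69 + (-2)·(-171) = 549
Since det(O) ≠ 0, rank(O) = 3 and the system is completely observable.

549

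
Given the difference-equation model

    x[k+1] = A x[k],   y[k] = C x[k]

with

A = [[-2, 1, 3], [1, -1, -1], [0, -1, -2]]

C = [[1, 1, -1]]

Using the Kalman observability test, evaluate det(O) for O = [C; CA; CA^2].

9

CA = [[-1, 1, 4]]
CA^2 = [[3, -6, -12]]
Observability matrix O = [C; CA; CA^2] = [[1, 1, -1], [-1, 1, 4], [3, -6, -12]]
Expanding along the first row, det(O) = 1·(1·(-12) - 4·(-6)) - 1·((-1)·(-12) - 4·3) + (-1)·((-1)·(-6) - 1·3) = 1·12 - 1·0 + (-1)·3 = 9
Since det(O) ≠ 0, rank(O) = 3 and the system is completely observable.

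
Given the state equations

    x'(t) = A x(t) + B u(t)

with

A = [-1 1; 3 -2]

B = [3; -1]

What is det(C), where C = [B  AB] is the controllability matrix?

29

AB = [[-4], [11]]
Controllability matrix C = [B  AB] = [[3, -4], [-1, 11]]
det(C) = 3·11 - (-4)·(-1) = 33 - 4 = 29
Since det(C) ≠ 0, rank(C) = 2 and the system is completely controllable.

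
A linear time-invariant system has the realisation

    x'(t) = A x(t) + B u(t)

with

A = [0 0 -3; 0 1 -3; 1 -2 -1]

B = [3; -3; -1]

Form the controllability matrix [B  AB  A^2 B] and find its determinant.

1827

AB = [[3], [0], [10]]
A^2B = [[-30], [-30], [-7]]
Controllability matrix C = [B  AB  A^2B] = [[3, 3, -30], [-3, 0, -30], [-1, 10, -7]]
Expanding along the first row, det(C) = 3·(0·(-7) - (-30)·10) - 3·((-3)·(-7) - (-30)·(-1)) + (-30)·((-3)·10 - 0·(-1)) = 3·300 - 3·(-9) + (-30)·(-30) = 1827
Since det(C) ≠ 0, rank(C) = 3 and the system is completely controllable.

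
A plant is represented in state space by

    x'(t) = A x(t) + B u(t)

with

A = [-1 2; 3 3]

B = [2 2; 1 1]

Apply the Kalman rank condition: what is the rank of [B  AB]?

AB = [[0, 0], [9, 9]]
Controllability matrix C = [B  AB] = [[2, 2, 0, 0], [1, 1, 9, 9]]
Take the 2×2 submatrix of C formed by columns 1, 3: [[2, 0], [1, 9]]. Its determinant is 2·9 - 0·1 = 18 - 0 = 18 ≠ 0.
So rank(C) ≥ 2; since C has 2 rows, rank(C) = 2.
rank(C) = 2 = n, so the pair (A, B) is completely controllable.

2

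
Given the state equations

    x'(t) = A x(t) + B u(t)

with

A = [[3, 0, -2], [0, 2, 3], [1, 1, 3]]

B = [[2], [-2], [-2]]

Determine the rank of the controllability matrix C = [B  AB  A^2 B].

AB = [[10], [-10], [-6]]
A^2B = [[42], [-38], [-18]]
Controllability matrix C = [B  AB  A^2B] = [[2, 10, 42], [-2, -10, -38], [-2, -6, -18]]
det(C) = 2·((-10)·(-18) - (-38)·(-6)) - 10·((-2)·(-18) - (-38)·(-2)) + 42·((-2)·(-6) - (-10)·(-2)) = 2·(-48) - 10·(-40) + 42·(-8) = -32 ≠ 0, so rank(C) = 3.
rank(C) = 3 = n, so the pair (A, B) is completely controllable.

3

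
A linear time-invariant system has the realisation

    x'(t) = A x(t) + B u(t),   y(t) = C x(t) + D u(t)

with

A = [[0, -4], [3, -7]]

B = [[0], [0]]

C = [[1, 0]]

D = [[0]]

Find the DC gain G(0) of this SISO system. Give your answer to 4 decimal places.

G(0) = C(-A)^{-1}B + D = -C A^{-1} B + D.
det A = 12, so A^{-1} = (1/12)·adj(A) = [[-7/12, 1/3], [-1/4, 0]]
A^{-1} B = [0, 0]^T
C A^{-1} B = 0
G(0) = D - C A^{-1} B = 0 - (0) = 0

0.0000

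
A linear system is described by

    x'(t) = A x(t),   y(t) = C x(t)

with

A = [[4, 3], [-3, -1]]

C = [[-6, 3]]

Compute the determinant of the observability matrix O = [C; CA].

CA = [[-33, -21]]
Observability matrix O = [C; CA] = [[-6, 3], [-33, -21]]
det(O) = (-6)·(-21) - 3·(-33) = 126 - (-99) = 225
Since det(O) ≠ 0, rank(O) = 2 and the system is completely observable.

225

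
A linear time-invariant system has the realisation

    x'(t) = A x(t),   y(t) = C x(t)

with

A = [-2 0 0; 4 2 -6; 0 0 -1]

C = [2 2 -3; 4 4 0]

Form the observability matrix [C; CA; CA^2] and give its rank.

CA = [[4, 4, -9], [8, 8, -24]]
CA^2 = [[8, 8, -15], [16, 16, -24]]
Observability matrix O = [C; CA; CA^2] = [[2, 2, -3], [4, 4, 0], [4, 4, -9], [8, 8, -24], [8, 8, -15], [16, 16, -24]]
The columns c1, c2, c3 of O are linearly dependent: -c1 + c2 = 0 (check each entry), so rank(O) ≤ 2.
The 2×2 minor from rows 1, 2, columns 1, 3 is 2·0 - (-3)·4 = 0 - (-12) = 12 ≠ 0, so rank(O) = 2.
rank(O) = 2 < n = 3, so the pair (A, C) is not completely observable.

2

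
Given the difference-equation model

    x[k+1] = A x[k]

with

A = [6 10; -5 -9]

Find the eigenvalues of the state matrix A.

-4, 1

det(zI - A) = z^2 - (tr A)z + det A, with tr A = 6 + (-9) = -3 and det A = 6·(-9) - 10·(-5) = -54 - (-50) = -4.
So p(z) = det(zI - A) = z^2 + 3z - 4.
Factor z^2 + 3z - 4: two numbers with sum -3 and product -4 are 1 and -4, so z^2 + 3z - 4 = (z - 1)(z + 4).
Hence p(z) = (z - 1) (z + 4), with roots -4, 1.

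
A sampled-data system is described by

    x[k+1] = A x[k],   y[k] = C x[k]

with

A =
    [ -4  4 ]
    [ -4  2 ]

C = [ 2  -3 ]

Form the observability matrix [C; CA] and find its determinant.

CA = [[4, 2]]
Observability matrix O = [C; CA] = [[2, -3], [4, 2]]
det(O) = 2·2 - (-3)·4 = 4 - (-12) = 16
Since det(O) ≠ 0, rank(O) = 2 and the system is completely observable.

16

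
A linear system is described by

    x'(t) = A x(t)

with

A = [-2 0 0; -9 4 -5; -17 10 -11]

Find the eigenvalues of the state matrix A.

-6, -2, -1

det(sI - A) = s^3 - (tr A)s^2 + (M11 + M22 + M33)s - det A, where Mii is the 2×2 principal minor of A obtained by deleting row i and column i.
tr A = (-2) + 4 + (-11) = -9; M11 = 4·(-11) - (-5)·10 = -44 - (-50) = 6; M22 = (-2)·(-11) - 0·(-17) = 22 - 0 = 22; M33 = (-2)·4 - 0·(-9) = -8 - 0 = -8; sum of minors = 20.
det A = (-2)·(4·(-11) - (-5)·10) - 0·((-9)·(-11) - (-5)·(-17)) + 0·((-9)·10 - 4·(-17)) = (-2)·6 - 0·14 + 0·(-22) = -12.
So p(s) = det(sI - A) = s^3 + 9s^2 + 20s + 12.
Rational-root test: any integer root divides 12. Testing small divisors, s = -1 works: p(-1) = -1 + 9 + (-20) + 12 = 0, so (s + 1) is a factor.
Dividing, p(s) = (s + 1)(s^2 + 8s + 12).
Factor s^2 + 8s + 12: two numbers with sum -8 and product 12 are -2 and -6, so s^2 + 8s + 12 = (s + 2)(s + 6).
Hence p(s) = (s + 1) (s + 2) (s + 6), with roots -6, -2, -1.
All eigenvalues have negative real part, so the system is asymptotically stable.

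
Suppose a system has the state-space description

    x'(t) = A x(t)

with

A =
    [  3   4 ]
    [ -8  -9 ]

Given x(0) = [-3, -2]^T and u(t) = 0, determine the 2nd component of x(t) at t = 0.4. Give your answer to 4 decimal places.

det(sI - A) = s^2 - (tr A)s + det A, with tr A = 3 + (-9) = -6 and det A = 3·(-9) - 4·(-8) = -27 - (-32) = 5.
So p(s) = det(sI - A) = s^2 + 6s + 5.
Factor s^2 + 6s + 5: two numbers with sum -6 and product 5 are -1 and -5, so s^2 + 6s + 5 = (s + 1)(s + 5).
Hence p(s) = (s + 1) (s + 5), with roots -5, -1.
The eigenvalues -5, -1 are distinct and real, so A is diagonalisable and x(t) = e^{At} x(0) = V diag(e^{λ_i t}) V^{-1} x(0), where the columns of V are the eigenvectors.
λ = -5: A - (-5)I = [[8, 4], [-8, -4]]. Row 1 gives 8·v1 + 4·v2 = 0, so take v_1 = [1, -2]^T.
λ = -1: A - (-1)I = [[4, 4], [-8, -8]]. Row 1 gives 4·v1 + 4·v2 = 0, so take v_2 = [1, -1]^T.
V = [v_1 v_2] = [[1, 1], [-2, -1]] has det V = 1, so V^{-1} = adj(V)/det V = [[-1, -1], [2, 1]].
Modal coordinates z(0) = V^{-1} x(0): (-1)·(-3) + (-1)·(-2) = 5; 2·(-3) + 1·(-2) = -8; so z(0) = [5, -8]^T.
x_2(t) = Σ_i (v_i)_2 · z_i(0) · e^{λ_i t} (row 2 of V times the modal terms).
x_2(0.4) = (-2)·5·e^{-5·0.4} + (-1)·(-8)·e^{-1·0.4} = (-10)·0.135335 + 8·0.670320 = 4.0092.

4.0092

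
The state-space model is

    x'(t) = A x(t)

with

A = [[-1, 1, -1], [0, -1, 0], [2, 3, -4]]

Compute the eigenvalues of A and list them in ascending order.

det(sI - A) = s^3 - (tr A)s^2 + (M11 + M22 + M33)s - det A, where Mii is the 2×2 principal minor of A obtained by deleting row i and column i.
tr A = (-1) + (-1) + (-4) = -6; M11 = (-1)·(-4) - 0·3 = 4 - 0 = 4; M22 = (-1)·(-4) - (-1)·2 = 4 - (-2) = 6; M33 = (-1)·(-1) - 1·0 = 1 - 0 = 1; sum of minors = 11.
det A = (-1)·((-1)·(-4) - 0·3) - 1·(0·(-4) - 0·2) + (-1)·(0·3 - (-1)·2) = (-1)·4 - 1·0 + (-1)·2 = -6.
So p(s) = det(sI - A) = s^3 + 6s^2 + 11s + 6.
Rational-root test: any integer root divides 6. Testing small divisors, s = -1 works: p(-1) = -1 + 6 + (-11) + 6 = 0, so (s + 1) is a factor.
Dividing, p(s) = (s + 1)(s^2 + 5s + 6).
Factor s^2 + 5s + 6: two numbers with sum -5 and product 6 are -2 and -3, so s^2 + 5s + 6 = (s + 2)(s + 3).
Hence p(s) = (s + 1) (s + 2) (s + 3), with roots -3, -2, -1.
All eigenvalues have negative real part, so the system is asymptotically stable.

-3, -2, -1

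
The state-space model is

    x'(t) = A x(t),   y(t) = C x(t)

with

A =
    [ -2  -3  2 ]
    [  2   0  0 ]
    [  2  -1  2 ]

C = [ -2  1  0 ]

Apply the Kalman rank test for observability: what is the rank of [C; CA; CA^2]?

CA = [[6, 6, -4]]
CA^2 = [[-8, -14, 4]]
Observability matrix O = [C; CA; CA^2] = [[-2, 1, 0], [6, 6, -4], [-8, -14, 4]]
det(O) = (-2)·(6·4 - (-4)·(-14)) - 1·(6·4 - (-4)·(-8)) + 0·(6·(-14) - 6·(-8)) = (-2)·(-32) - 1·(-8) + 0·(-36) = 72 ≠ 0, so rank(O) = 3.
rank(O) = 3 = n, so the pair (A, C) is completely observable.

3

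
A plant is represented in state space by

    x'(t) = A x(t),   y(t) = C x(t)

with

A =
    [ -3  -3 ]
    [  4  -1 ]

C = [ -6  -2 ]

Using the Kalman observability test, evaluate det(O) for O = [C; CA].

-100

CA = [[10, 20]]
Observability matrix O = [C; CA] = [[-6, -2], [10, 20]]
det(O) = (-6)·20 - (-2)·10 = -120 - (-20) = -100
Since det(O) ≠ 0, rank(O) = 2 and the system is completely observable.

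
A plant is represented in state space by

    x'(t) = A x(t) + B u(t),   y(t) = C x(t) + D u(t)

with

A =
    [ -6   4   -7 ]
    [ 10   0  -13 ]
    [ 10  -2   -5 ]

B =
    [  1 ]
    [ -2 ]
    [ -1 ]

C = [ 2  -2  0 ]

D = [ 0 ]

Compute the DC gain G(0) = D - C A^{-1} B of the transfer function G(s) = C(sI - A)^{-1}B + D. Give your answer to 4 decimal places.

7.5000

G(0) = C(-A)^{-1}B + D = -C A^{-1} B + D.
det A = -24, so A^{-1} = (1/-24)·adj(A) = [[13/12, -17/12, 13/6], [10/3, -25/6, 37/6], [5/6, -7/6, 5/3]]
A^{-1} B = [7/4, 11/2, 3/2]^T
C A^{-1} B = -15/2
G(0) = D - C A^{-1} B = 0 - (-15/2) = 15/2 ≈ 7.5000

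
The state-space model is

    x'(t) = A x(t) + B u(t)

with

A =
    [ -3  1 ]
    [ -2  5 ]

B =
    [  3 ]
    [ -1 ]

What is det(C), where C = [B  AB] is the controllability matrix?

-43

AB = [[-10], [-11]]
Controllability matrix C = [B  AB] = [[3, -10], [-1, -11]]
det(C) = 3·(-11) - (-10)·(-1) = -33 - 10 = -43
Since det(C) ≠ 0, rank(C) = 2 and the system is completely controllable.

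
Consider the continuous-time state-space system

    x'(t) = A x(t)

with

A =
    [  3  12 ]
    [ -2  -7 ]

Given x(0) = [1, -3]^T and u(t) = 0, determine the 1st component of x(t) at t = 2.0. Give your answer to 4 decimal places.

det(sI - A) = s^2 - (tr A)s + det A, with tr A = 3 + (-7) = -4 and det A = 3·(-7) - 12·(-2) = -21 - (-24) = 3.
So p(s) = det(sI - A) = s^2 + 4s + 3.
Factor s^2 + 4s + 3: two numbers with sum -4 and product 3 are -1 and -3, so s^2 + 4s + 3 = (s + 1)(s + 3).
Hence p(s) = (s + 1) (s + 3), with roots -3, -1.
The eigenvalues -3, -1 are distinct and real, so A is diagonalisable and x(t) = e^{At} x(0) = V diag(e^{λ_i t}) V^{-1} x(0), where the columns of V are the eigenvectors.
λ = -3: A - (-3)I = [[6, 12], [-2, -4]]. Row 1 gives 6·v1 + 12·v2 = 0, so take v_1 = [2, -1]^T.
λ = -1: A - (-1)I = [[4, 12], [-2, -6]]. Row 1 gives 4·v1 + 12·v2 = 0, so take v_2 = [3, -1]^T.
V = [v_1 v_2] = [[2, 3], [-1, -1]] has det V = 1, so V^{-1} = adj(V)/det V = [[-1, -3], [1, 2]].
Modal coordinates z(0) = V^{-1} x(0): (-1)·1 + (-3)·(-3) = 8; 1·1 + 2·(-3) = -5; so z(0) = [8, -5]^T.
x_1(t) = Σ_i (v_i)_1 · z_i(0) · e^{λ_i t} (row 1 of V times the modal terms).
x_1(2.0) = 2·8·e^{-3·2.0} + 3·(-5)·e^{-1·2.0} = 16·0.002479 + (-15)·0.135335 = -1.9904.

-1.9904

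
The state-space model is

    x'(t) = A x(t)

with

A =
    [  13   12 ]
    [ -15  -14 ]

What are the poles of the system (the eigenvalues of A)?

-2, 1

det(sI - A) = s^2 - (tr A)s + det A, with tr A = 13 + (-14) = -1 and det A = 13·(-14) - 12·(-15) = -182 - (-180) = -2.
So p(s) = det(sI - A) = s^2 + s - 2.
Factor s^2 + s - 2: two numbers with sum -1 and product -2 are 1 and -2, so s^2 + s - 2 = (s - 1)(s + 2).
Hence p(s) = (s - 1) (s + 2), with roots -2, 1.
At least one eigenvalue has non-negative real part, so the system is not asymptotically stable.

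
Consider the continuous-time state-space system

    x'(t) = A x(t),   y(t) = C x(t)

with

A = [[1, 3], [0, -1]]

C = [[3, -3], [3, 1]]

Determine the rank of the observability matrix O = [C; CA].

CA = [[3, 12], [3, 8]]
Observability matrix O = [C; CA] = [[3, -3], [3, 1], [3, 12], [3, 8]]
Take the 2×2 submatrix of O formed by rows 1, 2: [[3, -3], [3, 1]]. Its determinant is 3·1 - (-3)·3 = 3 - (-9) = 12 ≠ 0.
So rank(O) ≥ 2; since O has 2 columns, rank(O) = 2.
rank(O) = 2 = n, so the pair (A, C) is completely observable.

2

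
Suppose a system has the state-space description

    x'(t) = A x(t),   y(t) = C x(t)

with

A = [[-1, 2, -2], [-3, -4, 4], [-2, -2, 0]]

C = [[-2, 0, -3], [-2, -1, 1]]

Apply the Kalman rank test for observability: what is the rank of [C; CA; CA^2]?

3

CA = [[8, 2, 4], [3, -2, 0]]
CA^2 = [[-22, 0, -8], [3, 14, -14]]
Observability matrix O = [C; CA; CA^2] = [[-2, 0, -3], [-2, -1, 1], [8, 2, 4], [3, -2, 0], [-22, 0, -8], [3, 14, -14]]
Take the 3×3 submatrix of O formed by rows 1, 2, 4: [[-2, 0, -3], [-2, -1, 1], [3, -2, 0]]. Its determinant is (-2)·((-1)·0 - 1·(-2)) - 0·((-2)·0 - 1·3) + (-3)·((-2)·(-2) - (-1)·3) = (-2)·2 - 0·(-3) + (-3)·7 = -25 ≠ 0.
So rank(O) ≥ 3; since O has 3 columns, rank(O) = 3.
rank(O) = 3 = n, so the pair (A, C) is completely observable.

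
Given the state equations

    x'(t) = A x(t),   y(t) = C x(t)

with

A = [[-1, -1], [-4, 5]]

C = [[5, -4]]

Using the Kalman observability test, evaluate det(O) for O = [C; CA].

-81

CA = [[11, -25]]
Observability matrix O = [C; CA] = [[5, -4], [11, -25]]
det(O) = 5·(-25) - (-4)·11 = -125 - (-44) = -81
Since det(O) ≠ 0, rank(O) = 2 and the system is completely observable.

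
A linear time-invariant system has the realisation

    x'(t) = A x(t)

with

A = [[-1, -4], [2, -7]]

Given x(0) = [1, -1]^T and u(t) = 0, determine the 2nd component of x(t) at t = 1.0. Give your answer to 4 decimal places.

0.0794

det(sI - A) = s^2 - (tr A)s + det A, with tr A = (-1) + (-7) = -8 and det A = (-1)·(-7) - (-4)·2 = 7 - (-8) = 15.
So p(s) = det(sI - A) = s^2 + 8s + 15.
Factor s^2 + 8s + 15: two numbers with sum -8 and product 15 are -3 and -5, so s^2 + 8s + 15 = (s + 3)(s + 5).
Hence p(s) = (s + 3) (s + 5), with roots -5, -3.
The eigenvalues -5, -3 are distinct and real, so A is diagonalisable and x(t) = e^{At} x(0) = V diag(e^{λ_i t}) V^{-1} x(0), where the columns of V are the eigenvectors.
λ = -5: A - (-5)I = [[4, -4], [2, -2]]. Row 1 gives 4·v1 + (-4)·v2 = 0, so take v_1 = [1, 1]^T.
λ = -3: A - (-3)I = [[2, -4], [2, -4]]. Row 1 gives 2·v1 + (-4)·v2 = 0, so take v_2 = [2, 1]^T.
V = [v_1 v_2] = [[1, 2], [1, 1]] has det V = -1, so V^{-1} = adj(V)/det V = [[-1, 2], [1, -1]].
Modal coordinates z(0) = V^{-1} x(0): (-1)·1 + 2·(-1) = -3; 1·1 + (-1)·(-1) = 2; so z(0) = [-3, 2]^T.
x_2(t) = Σ_i (v_i)_2 · z_i(0) · e^{λ_i t} (row 2 of V times the modal terms).
x_2(1.0) = 1·(-3)·e^{-5·1.0} + 1·2·e^{-3·1.0} = (-3)·0.006738 + 2·0.049787 = 0.0794.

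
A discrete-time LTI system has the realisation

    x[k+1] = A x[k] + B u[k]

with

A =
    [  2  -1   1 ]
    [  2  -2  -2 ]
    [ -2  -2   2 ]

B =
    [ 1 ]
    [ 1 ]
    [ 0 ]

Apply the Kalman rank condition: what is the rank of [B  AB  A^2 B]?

3

AB = [[1], [0], [-4]]
A^2B = [[-2], [10], [-10]]
Controllability matrix C = [B  AB  A^2B] = [[1, 1, -2], [1, 0, 10], [0, -4, -10]]
det(C) = 1·(0·(-10) - 10·(-4)) - 1·(1·(-10) - 10·0) + (-2)·(1·(-4) - 0·0) = 1·40 - 1·(-10) + (-2)·(-4) = 58 ≠ 0, so rank(C) = 3.
rank(C) = 3 = n, so the pair (A, B) is completely controllable.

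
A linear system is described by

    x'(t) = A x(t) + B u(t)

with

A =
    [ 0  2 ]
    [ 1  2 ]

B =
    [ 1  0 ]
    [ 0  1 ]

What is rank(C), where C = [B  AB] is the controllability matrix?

AB = [[0, 2], [1, 2]]
Controllability matrix C = [B  AB] = [[1, 0, 0, 2], [0, 1, 1, 2]]
Take the 2×2 submatrix of C formed by columns 1, 2: [[1, 0], [0, 1]]. Its determinant is 1·1 - 0·0 = 1 - 0 = 1 ≠ 0.
So rank(C) ≥ 2; since C has 2 rows, rank(C) = 2.
rank(C) = 2 = n, so the pair (A, B) is completely controllable.

2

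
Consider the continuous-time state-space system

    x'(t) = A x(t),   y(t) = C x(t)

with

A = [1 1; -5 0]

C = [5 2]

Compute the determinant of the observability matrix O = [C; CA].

CA = [[-5, 5]]
Observability matrix O = [C; CA] = [[5, 2], [-5, 5]]
det(O) = 5·5 - 2·(-5) = 25 - (-10) = 35
Since det(O) ≠ 0, rank(O) = 2 and the system is completely observable.

35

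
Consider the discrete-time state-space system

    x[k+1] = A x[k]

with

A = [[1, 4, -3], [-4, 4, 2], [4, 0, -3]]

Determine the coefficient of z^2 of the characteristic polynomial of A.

-2

Expand det(zI - A) for the 3×3 matrix.
p(z) = z^3 - 2z^2 + 17z - 20.
(Check: constant term = det(-A) = (-1)^3 det A = -20; coefficient of z^2 = -tr A = -2.)
The coefficient of z^2 is -2.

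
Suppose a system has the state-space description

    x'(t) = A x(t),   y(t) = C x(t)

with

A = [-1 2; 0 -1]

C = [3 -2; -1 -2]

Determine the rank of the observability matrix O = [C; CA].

2

CA = [[-3, 8], [1, 0]]
Observability matrix O = [C; CA] = [[3, -2], [-1, -2], [-3, 8], [1, 0]]
Take the 2×2 submatrix of O formed by rows 1, 2: [[3, -2], [-1, -2]]. Its determinant is 3·(-2) - (-2)·(-1) = -6 - 2 = -8 ≠ 0.
So rank(O) ≥ 2; since O has 2 columns, rank(O) = 2.
rank(O) = 2 = n, so the pair (A, C) is completely observable.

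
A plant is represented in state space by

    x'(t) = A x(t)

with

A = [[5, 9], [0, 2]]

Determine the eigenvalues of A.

2, 5

det(sI - A) = s^2 - (tr A)s + det A, with tr A = 5 + 2 = 7 and det A = 5·2 - 9·0 = 10 - 0 = 10.
So p(s) = det(sI - A) = s^2 - 7s + 10.
Factor s^2 - 7s + 10: two numbers with sum 7 and product 10 are 5 and 2, so s^2 - 7s + 10 = (s - 5)(s - 2).
Hence p(s) = (s - 5) (s - 2), with roots 2, 5.
At least one eigenvalue has non-negative real part, so the system is not asymptotically stable.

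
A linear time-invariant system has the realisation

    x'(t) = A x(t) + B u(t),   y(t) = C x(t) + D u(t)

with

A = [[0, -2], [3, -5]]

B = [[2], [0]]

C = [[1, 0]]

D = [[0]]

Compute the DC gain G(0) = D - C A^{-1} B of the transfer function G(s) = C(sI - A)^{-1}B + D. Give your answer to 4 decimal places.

1.6667

G(0) = C(-A)^{-1}B + D = -C A^{-1} B + D.
det A = 6, so A^{-1} = (1/6)·adj(A) = [[-5/6, 1/3], [-1/2, 0]]
A^{-1} B = [-5/3, -1]^T
C A^{-1} B = -5/3
G(0) = D - C A^{-1} B = 0 - (-5/3) = 5/3 ≈ 1.6667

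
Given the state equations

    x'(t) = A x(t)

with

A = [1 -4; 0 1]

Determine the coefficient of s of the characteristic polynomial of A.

For a 2×2 matrix, det(sI - A) = s^2 - (tr A)s + det A.
tr A = 2, det A = 1.
So p(s) = s^2 - 2s + 1.
The coefficient of s is -2.

-2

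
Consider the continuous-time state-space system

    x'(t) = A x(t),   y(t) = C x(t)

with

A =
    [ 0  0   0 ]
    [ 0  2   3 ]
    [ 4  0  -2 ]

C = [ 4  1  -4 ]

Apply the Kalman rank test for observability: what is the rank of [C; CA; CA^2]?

3

CA = [[-16, 2, 11]]
CA^2 = [[44, 4, -16]]
Observability matrix O = [C; CA; CA^2] = [[4, 1, -4], [-16, 2, 11], [44, 4, -16]]
det(O) = 4·(2·(-16) - 11·4) - 1·((-16)·(-16) - 11·44) + (-4)·((-16)·4 - 2·44) = 4·(-76) - 1·(-228) + (-4)·(-152) = 532 ≠ 0, so rank(O) = 3.
rank(O) = 3 = n, so the pair (A, C) is completely observable.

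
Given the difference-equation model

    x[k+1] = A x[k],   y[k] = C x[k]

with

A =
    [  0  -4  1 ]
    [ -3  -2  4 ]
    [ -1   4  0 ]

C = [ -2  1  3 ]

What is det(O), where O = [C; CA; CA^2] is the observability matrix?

988

CA = [[-6, 18, 2]]
CA^2 = [[-56, -4, 66]]
Observability matrix O = [C; CA; CA^2] = [[-2, 1, 3], [-6, 18, 2], [-56, -4, 66]]
Expanding along the first row, det(O) = (-2)·(18·66 - 2·(-4)) - 1·((-6)·66 - 2·(-56)) + 3·((-6)·(-4) - 18·(-56)) = (-2)·1196 - 1·(-284) + 3·1032 = 988
Since det(O) ≠ 0, rank(O) = 3 and the system is completely observable.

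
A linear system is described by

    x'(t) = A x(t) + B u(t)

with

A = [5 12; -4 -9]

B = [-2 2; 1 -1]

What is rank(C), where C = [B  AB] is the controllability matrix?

1

AB = [[2, -2], [-1, 1]]
Controllability matrix C = [B  AB] = [[-2, 2, 2, -2], [1, -1, -1, 1]]
Every column of C is a scalar multiple of column 1 = [-2, 1] (multipliers 1, -1, -1, 1), so the columns span a one-dimensional space.
C ≠ 0, hence rank(C) = 1.
rank(C) = 1 < n = 2, so the pair (A, B) is not completely controllable.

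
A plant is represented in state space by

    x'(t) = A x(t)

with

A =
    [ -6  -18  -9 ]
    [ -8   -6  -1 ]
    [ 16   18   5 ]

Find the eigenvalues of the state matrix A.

det(sI - A) = s^3 - (tr A)s^2 + (M11 + M22 + M33)s - det A, where Mii is the 2×2 principal minor of A obtained by deleting row i and column i.
tr A = (-6) + (-6) + 5 = -7; M11 = (-6)·5 - (-1)·18 = -30 - (-18) = -12; M22 = (-6)·5 - (-9)·16 = -30 - (-144) = 114; M33 = (-6)·(-6) - (-18)·(-8) = 36 - 144 = -108; sum of minors = -6.
det A = (-6)·((-6)·5 - (-1)·18) - (-18)·((-8)·5 - (-1)·16) + (-9)·((-8)·18 - (-6)·16) = (-6)·(-12) - (-18)·(-24) + (-9)·(-48) = 72.
So p(s) = det(sI - A) = s^3 + 7s^2 - 6s - 72.
Rational-root test: any integer root divides -72. Testing small divisors, s = 3 works: p(3) = 27 + 63 + (-18) + (-72) = 0, so (s - 3) is a factor.
Dividing, p(s) = (s - 3)(s^2 + 10s + 24).
Factor s^2 + 10s + 24: two numbers with sum -10 and product 24 are -4 and -6, so s^2 + 10s + 24 = (s + 4)(s + 6).
Hence p(s) = (s - 3) (s + 4) (s + 6), with roots -6, -4, 3.
At least one eigenvalue has non-negative real part, so the system is not asymptotically stable.

-6, -4, 3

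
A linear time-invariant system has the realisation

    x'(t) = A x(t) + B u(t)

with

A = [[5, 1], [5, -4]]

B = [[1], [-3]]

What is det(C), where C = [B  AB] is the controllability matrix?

AB = [[2], [17]]
Controllability matrix C = [B  AB] = [[1, 2], [-3, 17]]
det(C) = 1·17 - 2·(-3) = 17 - (-6) = 23
Since det(C) ≠ 0, rank(C) = 2 and the system is completely controllable.

23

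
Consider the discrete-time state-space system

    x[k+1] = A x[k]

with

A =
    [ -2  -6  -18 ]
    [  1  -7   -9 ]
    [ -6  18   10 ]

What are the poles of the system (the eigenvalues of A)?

-4, 1, 4

det(zI - A) = z^3 - (tr A)z^2 + (M11 + M22 + M33)z - det A, where Mii is the 2×2 principal minor of A obtained by deleting row i and column i.
tr A = (-2) + (-7) + 10 = 1; M11 = (-7)·10 - (-9)·18 = -70 - (-162) = 92; M22 = (-2)·10 - (-18)·(-6) = -20 - 108 = -128; M33 = (-2)·(-7) - (-6)·1 = 14 - (-6) = 20; sum of minors = -16.
det A = (-2)·((-7)·10 - (-9)·18) - (-6)·(1·10 - (-9)·(-6)) + (-18)·(1·18 - (-7)·(-6)) = (-2)·92 - (-6)·(-44) + (-18)·(-24) = -16.
So p(z) = det(zI - A) = z^3 - z^2 - 16z + 16.
Rational-root test: any integer root divides 16. Testing small divisors, z = 1 works: p(1) = 1 + (-1) + (-16) + 16 = 0, so (z - 1) is a factor.
Dividing, p(z) = (z - 1)(z^2 - 16).
Factor z^2 - 16: two numbers with sum 0 and product -16 are 4 and -4, so z^2 - 16 = (z - 4)(z + 4).
Hence p(z) = (z - 4) (z - 1) (z + 4), with roots -4, 1, 4.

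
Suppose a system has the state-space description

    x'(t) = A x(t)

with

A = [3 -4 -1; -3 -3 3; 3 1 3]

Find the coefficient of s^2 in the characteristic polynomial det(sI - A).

Expand det(sI - A) for the 3×3 matrix.
p(s) = s^3 - 3s^2 - 21s + 114.
(Check: constant term = det(-A) = (-1)^3 det A = 114; coefficient of s^2 = -tr A = -3.)
The coefficient of s^2 is -3.

-3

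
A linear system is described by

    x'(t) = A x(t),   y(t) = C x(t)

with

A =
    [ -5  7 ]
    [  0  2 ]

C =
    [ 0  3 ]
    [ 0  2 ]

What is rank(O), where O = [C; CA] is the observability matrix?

CA = [[0, 6], [0, 4]]
Observability matrix O = [C; CA] = [[0, 3], [0, 2], [0, 6], [0, 4]]
Every row of O is a scalar multiple of row 1 = [0, 3] (multipliers 1, 2/3, 2, 4/3), so the rows span a one-dimensional space.
O ≠ 0, hence rank(O) = 1.
rank(O) = 1 < n = 2, so the pair (A, C) is not completely observable.

1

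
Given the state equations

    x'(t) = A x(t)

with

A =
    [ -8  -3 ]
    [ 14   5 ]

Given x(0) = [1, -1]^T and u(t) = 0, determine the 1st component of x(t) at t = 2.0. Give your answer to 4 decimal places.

-0.3327

det(sI - A) = s^2 - (tr A)s + det A, with tr A = (-8) + 5 = -3 and det A = (-8)·5 - (-3)·14 = -40 - (-42) = 2.
So p(s) = det(sI - A) = s^2 + 3s + 2.
Factor s^2 + 3s + 2: two numbers with sum -3 and product 2 are -1 and -2, so s^2 + 3s + 2 = (s + 1)(s + 2).
Hence p(s) = (s + 1) (s + 2), with roots -2, -1.
The eigenvalues -2, -1 are distinct and real, so A is diagonalisable and x(t) = e^{At} x(0) = V diag(e^{λ_i t}) V^{-1} x(0), where the columns of V are the eigenvectors.
λ = -2: A - (-2)I = [[-6, -3], [14, 7]]. Row 1 gives (-6)·v1 + (-3)·v2 = 0, so take v_1 = [1, -2]^T.
λ = -1: A - (-1)I = [[-7, -3], [14, 6]]. Row 1 gives (-7)·v1 + (-3)·v2 = 0, so take v_2 = [3, -7]^T.
V = [v_1 v_2] = [[1, 3], [-2, -7]] has det V = -1, so V^{-1} = adj(V)/det V = [[7, 3], [-2, -1]].
Modal coordinates z(0) = V^{-1} x(0): 7·1 + 3·(-1) = 4; (-2)·1 + (-1)·(-1) = -1; so z(0) = [4, -1]^T.
x_1(t) = Σ_i (v_i)_1 · z_i(0) · e^{λ_i t} (row 1 of V times the modal terms).
x_1(2.0) = 1·4·e^{-2·2.0} + 3·(-1)·e^{-1·2.0} = 4·0.018316 + (-3)·0.135335 = -0.3327.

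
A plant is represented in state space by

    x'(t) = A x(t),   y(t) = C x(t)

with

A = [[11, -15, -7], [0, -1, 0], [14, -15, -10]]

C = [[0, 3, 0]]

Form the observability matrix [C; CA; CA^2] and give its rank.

1

CA = [[0, -3, 0]]
CA^2 = [[0, 3, 0]]
Observability matrix O = [C; CA; CA^2] = [[0, 3, 0], [0, -3, 0], [0, 3, 0]]
Every row of O is a scalar multiple of row 1 = [0, 3, 0] (multipliers 1, -1, 1), so the rows span a one-dimensional space.
O ≠ 0, hence rank(O) = 1.
rank(O) = 1 < n = 3, so the pair (A, C) is not completely observable.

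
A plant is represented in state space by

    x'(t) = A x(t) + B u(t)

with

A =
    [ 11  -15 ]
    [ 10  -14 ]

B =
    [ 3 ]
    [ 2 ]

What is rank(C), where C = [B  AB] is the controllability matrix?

AB = [[3], [2]]
Controllability matrix C = [B  AB] = [[3, 3], [2, 2]]
Every column of C is a scalar multiple of column 1 = [3, 2] (multipliers 1, 1), so the columns span a one-dimensional space.
C ≠ 0, hence rank(C) = 1.
rank(C) = 1 < n = 2, so the pair (A, B) is not completely controllable.

1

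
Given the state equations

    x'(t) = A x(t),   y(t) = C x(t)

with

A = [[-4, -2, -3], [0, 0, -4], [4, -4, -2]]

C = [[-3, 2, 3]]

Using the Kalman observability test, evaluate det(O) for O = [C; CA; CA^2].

-1384

CA = [[24, -6, -5]]
CA^2 = [[-116, -28, -38]]
Observability matrix O = [C; CA; CA^2] = [[-3, 2, 3], [24, -6, -5], [-116, -28, -38]]
Expanding along the first row, det(O) = (-3)·((-6)·(-38) - (-5)·(-28)) - 2·(24·(-38) - (-5)·(-116)) + 3·(24·(-28) - (-6)·(-116)) = (-3)·88 - 2·(-1492) + 3·(-1368) = -1384
Since det(O) ≠ 0, rank(O) = 3 and the system is completely observable.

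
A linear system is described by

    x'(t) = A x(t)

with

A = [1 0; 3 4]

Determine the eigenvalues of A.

det(sI - A) = s^2 - (tr A)s + det A, with tr A = 1 + 4 = 5 and det A = 1·4 - 0·3 = 4 - 0 = 4.
So p(s) = det(sI - A) = s^2 - 5s + 4.
Factor s^2 - 5s + 4: two numbers with sum 5 and product 4 are 4 and 1, so s^2 - 5s + 4 = (s - 4)(s - 1).
Hence p(s) = (s - 4) (s - 1), with roots 1, 4.
At least one eigenvalue has non-negative real part, so the system is not asymptotically stable.

1, 4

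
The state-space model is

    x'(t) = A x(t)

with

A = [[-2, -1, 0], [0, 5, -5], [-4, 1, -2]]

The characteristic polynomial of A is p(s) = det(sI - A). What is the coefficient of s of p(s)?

-11

Expand det(sI - A) for the 3×3 matrix.
p(s) = s^3 - s^2 - 11s + 10.
(Check: constant term = det(-A) = (-1)^3 det A = 10; coefficient of s^2 = -tr A = -1.)
The coefficient of s is -11.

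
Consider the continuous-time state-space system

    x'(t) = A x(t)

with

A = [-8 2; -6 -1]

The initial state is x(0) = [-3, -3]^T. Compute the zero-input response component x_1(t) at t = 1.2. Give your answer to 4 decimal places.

det(sI - A) = s^2 - (tr A)s + det A, with tr A = (-8) + (-1) = -9 and det A = (-8)·(-1) - 2·(-6) = 8 - (-12) = 20.
So p(s) = det(sI - A) = s^2 + 9s + 20.
Factor s^2 + 9s + 20: two numbers with sum -9 and product 20 are -4 and -5, so s^2 + 9s + 20 = (s + 4)(s + 5).
Hence p(s) = (s + 4) (s + 5), with roots -5, -4.
The eigenvalues -5, -4 are distinct and real, so A is diagonalisable and x(t) = e^{At} x(0) = V diag(e^{λ_i t}) V^{-1} x(0), where the columns of V are the eigenvectors.
λ = -5: A - (-5)I = [[-3, 2], [-6, 4]]. Row 1 gives (-3)·v1 + 2·v2 = 0, so take v_1 = [2, 3]^T.
λ = -4: A - (-4)I = [[-4, 2], [-6, 3]]. Row 1 gives (-4)·v1 + 2·v2 = 0, so take v_2 = [-1, -2]^T.
V = [v_1 v_2] = [[2, -1], [3, -2]] has det V = -1, so V^{-1} = adj(V)/det V = [[2, -1], [3, -2]].
Modal coordinates z(0) = V^{-1} x(0): 2·(-3) + (-1)·(-3) = -3; 3·(-3) + (-2)·(-3) = -3; so z(0) = [-3, -3]^T.
x_1(t) = Σ_i (v_i)_1 · z_i(0) · e^{λ_i t} (row 1 of V times the modal terms).
x_1(1.2) = 2·(-3)·e^{-5·1.2} + (-1)·(-3)·e^{-4·1.2} = (-6)·0.002479 + 3·0.008230 = 0.0098.

0.0098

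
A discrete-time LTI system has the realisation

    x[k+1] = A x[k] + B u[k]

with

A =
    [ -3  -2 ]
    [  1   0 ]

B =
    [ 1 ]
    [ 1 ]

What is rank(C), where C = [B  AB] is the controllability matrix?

AB = [[-5], [1]]
Controllability matrix C = [B  AB] = [[1, -5], [1, 1]]
det(C) = 1·1 - (-5)·1 = 1 - (-5) = 6 ≠ 0, so rank(C) = 2.
rank(C) = 2 = n, so the pair (A, B) is completely controllable.

2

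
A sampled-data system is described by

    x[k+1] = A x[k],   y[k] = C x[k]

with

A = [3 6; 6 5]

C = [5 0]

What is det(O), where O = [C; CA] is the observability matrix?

CA = [[15, 30]]
Observability matrix O = [C; CA] = [[5, 0], [15, 30]]
det(O) = 5·30 - 0·15 = 150 - 0 = 150
Since det(O) ≠ 0, rank(O) = 2 and the system is completely observable.

150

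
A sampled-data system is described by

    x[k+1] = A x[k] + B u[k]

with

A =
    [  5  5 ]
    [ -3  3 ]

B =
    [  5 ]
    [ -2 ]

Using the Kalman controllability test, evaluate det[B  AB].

AB = [[15], [-21]]
Controllability matrix C = [B  AB] = [[5, 15], [-2, -21]]
det(C) = 5·(-21) - 15·(-2) = -105 - (-30) = -75
Since det(C) ≠ 0, rank(C) = 2 and the system is completely controllable.

-75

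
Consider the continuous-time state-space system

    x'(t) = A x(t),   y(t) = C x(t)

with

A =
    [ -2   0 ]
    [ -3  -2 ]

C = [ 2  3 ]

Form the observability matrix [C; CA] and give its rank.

2

CA = [[-13, -6]]
Observability matrix O = [C; CA] = [[2, 3], [-13, -6]]
det(O) = 2·(-6) - 3·(-13) = -12 - (-39) = 27 ≠ 0, so rank(O) = 2.
rank(O) = 2 = n, so the pair (A, C) is completely observable.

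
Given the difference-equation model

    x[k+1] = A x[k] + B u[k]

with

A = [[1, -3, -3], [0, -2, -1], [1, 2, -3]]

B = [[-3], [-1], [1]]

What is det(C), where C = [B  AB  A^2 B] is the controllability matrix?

-174

AB = [[-3], [1], [-8]]
A^2B = [[18], [6], [23]]
Controllability matrix C = [B  AB  A^2B] = [[-3, -3, 18], [-1, 1, 6], [1, -8, 23]]
Expanding along the first row, det(C) = (-3)·(1·23 - 6·(-8)) - (-3)·((-1)·23 - 6·1) + 18·((-1)·(-8) - 1·1) = (-3)·71 - (-3)·(-29) + 18·7 = -174
Since det(C) ≠ 0, rank(C) = 3 and the system is completely controllable.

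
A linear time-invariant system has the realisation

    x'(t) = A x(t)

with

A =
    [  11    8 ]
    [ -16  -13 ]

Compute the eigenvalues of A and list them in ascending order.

det(sI - A) = s^2 - (tr A)s + det A, with tr A = 11 + (-13) = -2 and det A = 11·(-13) - 8·(-16) = -143 - (-128) = -15.
So p(s) = det(sI - A) = s^2 + 2s - 15.
Factor s^2 + 2s - 15: two numbers with sum -2 and product -15 are 3 and -5, so s^2 + 2s - 15 = (s - 3)(s + 5).
Hence p(s) = (s - 3) (s + 5), with roots -5, 3.
At least one eigenvalue has non-negative real part, so the system is not asymptotically stable.

-5, 3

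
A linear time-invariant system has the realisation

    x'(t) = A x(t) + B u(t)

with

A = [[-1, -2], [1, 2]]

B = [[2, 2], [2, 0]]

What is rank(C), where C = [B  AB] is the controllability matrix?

AB = [[-6, -2], [6, 2]]
Controllability matrix C = [B  AB] = [[2, 2, -6, -2], [2, 0, 6, 2]]
Take the 2×2 submatrix of C formed by columns 1, 2: [[2, 2], [2, 0]]. Its determinant is 2·0 - 2·2 = 0 - 4 = -4 ≠ 0.
So rank(C) ≥ 2; since C has 2 rows, rank(C) = 2.
rank(C) = 2 = n, so the pair (A, B) is completely controllable.

2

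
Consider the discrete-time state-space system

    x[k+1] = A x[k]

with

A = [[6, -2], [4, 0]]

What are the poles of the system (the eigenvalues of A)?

det(zI - A) = z^2 - (tr A)z + det A, with tr A = 6 + 0 = 6 and det A = 6·0 - (-2)·4 = 0 - (-8) = 8.
So p(z) = det(zI - A) = z^2 - 6z + 8.
Factor z^2 - 6z + 8: two numbers with sum 6 and product 8 are 4 and 2, so z^2 - 6z + 8 = (z - 4)(z - 2).
Hence p(z) = (z - 4) (z - 2), with roots 2, 4.

2, 4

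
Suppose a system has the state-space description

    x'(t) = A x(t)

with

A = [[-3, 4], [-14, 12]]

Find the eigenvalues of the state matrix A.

det(sI - A) = s^2 - (tr A)s + det A, with tr A = (-3) + 12 = 9 and det A = (-3)·12 - 4·(-14) = -36 - (-56) = 20.
So p(s) = det(sI - A) = s^2 - 9s + 20.
Factor s^2 - 9s + 20: two numbers with sum 9 and product 20 are 5 and 4, so s^2 - 9s + 20 = (s - 5)(s - 4).
Hence p(s) = (s - 5) (s - 4), with roots 4, 5.
At least one eigenvalue has non-negative real part, so the system is not asymptotically stable.

4, 5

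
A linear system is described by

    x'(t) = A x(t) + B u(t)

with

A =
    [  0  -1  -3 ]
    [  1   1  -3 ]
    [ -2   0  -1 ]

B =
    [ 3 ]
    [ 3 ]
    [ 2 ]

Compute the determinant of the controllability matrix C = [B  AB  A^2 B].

AB = [[-9], [0], [-8]]
A^2B = [[24], [15], [26]]
Controllability matrix C = [B  AB  A^2B] = [[3, -9, 24], [3, 0, 15], [2, -8, 26]]
Expanding along the first row, det(C) = 3·(0·26 - 15·(-8)) - (-9)·(3·26 - 15·2) + 24·(3·(-8) - 0·2) = 3·120 - (-9)·48 + 24·(-24) = 216
Since det(C) ≠ 0, rank(C) = 3 and the system is completely controllable.

216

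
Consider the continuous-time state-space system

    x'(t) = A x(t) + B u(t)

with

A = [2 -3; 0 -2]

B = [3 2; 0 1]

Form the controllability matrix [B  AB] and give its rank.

AB = [[6, 1], [0, -2]]
Controllability matrix C = [B  AB] = [[3, 2, 6, 1], [0, 1, 0, -2]]
Take the 2×2 submatrix of C formed by columns 1, 2: [[3, 2], [0, 1]]. Its determinant is 3·1 - 2·0 = 3 - 0 = 3 ≠ 0.
So rank(C) ≥ 2; since C has 2 rows, rank(C) = 2.
rank(C) = 2 = n, so the pair (A, B) is completely controllable.

2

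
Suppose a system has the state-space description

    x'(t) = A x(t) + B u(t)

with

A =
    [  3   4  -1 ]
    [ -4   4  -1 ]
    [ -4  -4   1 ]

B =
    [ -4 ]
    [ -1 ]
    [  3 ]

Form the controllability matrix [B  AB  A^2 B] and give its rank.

3

AB = [[-19], [9], [23]]
A^2B = [[-44], [89], [63]]
Controllability matrix C = [B  AB  A^2B] = [[-4, -19, -44], [-1, 9, 89], [3, 23, 63]]
det(C) = (-4)·(9·63 - 89·23) - (-19)·((-1)·63 - 89·3) + (-44)·((-1)·23 - 9·3) = (-4)·(-1480) - (-19)·(-330) + (-44)·(-50) = 1850 ≠ 0, so rank(C) = 3.
rank(C) = 3 = n, so the pair (A, B) is completely controllable.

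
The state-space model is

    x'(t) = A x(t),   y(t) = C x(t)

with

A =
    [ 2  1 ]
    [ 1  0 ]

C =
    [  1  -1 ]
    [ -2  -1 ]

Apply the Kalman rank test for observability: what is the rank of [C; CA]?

2

CA = [[1, 1], [-5, -2]]
Observability matrix O = [C; CA] = [[1, -1], [-2, -1], [1, 1], [-5, -2]]
Take the 2×2 submatrix of O formed by rows 1, 2: [[1, -1], [-2, -1]]. Its determinant is 1·(-1) - (-1)·(-2) = -1 - 2 = -3 ≠ 0.
So rank(O) ≥ 2; since O has 2 columns, rank(O) = 2.
rank(O) = 2 = n, so the pair (A, C) is completely observable.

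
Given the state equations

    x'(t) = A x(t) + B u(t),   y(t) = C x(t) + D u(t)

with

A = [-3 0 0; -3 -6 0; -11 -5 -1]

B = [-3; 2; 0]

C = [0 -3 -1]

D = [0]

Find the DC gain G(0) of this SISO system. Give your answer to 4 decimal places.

G(0) = C(-A)^{-1}B + D = -C A^{-1} B + D.
det A = -18, so A^{-1} = (1/-18)·adj(A) = [[-1/3, 0, 0], [1/6, -1/6, 0], [17/6, 5/6, -1]]
A^{-1} B = [1, -5/6, -41/6]^T
C A^{-1} B = 28/3
G(0) = D - C A^{-1} B = 0 - (28/3) = -28/3 ≈ -9.3333

-9.3333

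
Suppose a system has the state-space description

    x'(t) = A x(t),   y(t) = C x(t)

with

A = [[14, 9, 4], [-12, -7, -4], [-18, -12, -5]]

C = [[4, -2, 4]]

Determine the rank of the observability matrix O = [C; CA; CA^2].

2

CA = [[8, 2, 4]]
CA^2 = [[16, 10, 4]]
Observability matrix O = [C; CA; CA^2] = [[4, -2, 4], [8, 2, 4], [16, 10, 4]]
The columns c1, c2, c3 of O are linearly dependent: -2·c1 + 2·c2 + 3·c3 = 0 (check each entry), so rank(O) ≤ 2.
The 2×2 minor from rows 1, 2, columns 1, 2 is 4·2 - (-2)·8 = 8 - (-16) = 24 ≠ 0, so rank(O) = 2.
rank(O) = 2 < n = 3, so the pair (A, C) is not completely observable.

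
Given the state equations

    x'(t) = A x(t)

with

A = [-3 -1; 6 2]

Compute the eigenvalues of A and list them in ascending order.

det(sI - A) = s^2 - (tr A)s + det A, with tr A = (-3) + 2 = -1 and det A = (-3)·2 - (-1)·6 = -6 - (-6) = 0.
So p(s) = det(sI - A) = s^2 + s.
Factor s^2 + s: two numbers with sum -1 and product 0 are 0 and -1, so s^2 + s = s(s + 1).
Hence p(s) = s (s + 1), with roots -1, 0.
At least one eigenvalue has non-negative real part, so the system is not asymptotically stable.

-1, 0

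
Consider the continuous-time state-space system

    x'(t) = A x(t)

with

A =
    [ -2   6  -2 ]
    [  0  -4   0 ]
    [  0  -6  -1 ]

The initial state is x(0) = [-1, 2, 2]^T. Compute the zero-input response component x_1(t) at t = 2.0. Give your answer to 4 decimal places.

det(sI - A) = s^3 - (tr A)s^2 + (M11 + M22 + M33)s - det A, where Mii is the 2×2 principal minor of A obtained by deleting row i and column i.
tr A = (-2) + (-4) + (-1) = -7; M11 = (-4)·(-1) - 0·(-6) = 4 - 0 = 4; M22 = (-2)·(-1) - (-2)·0 = 2 - 0 = 2; M33 = (-2)·(-4) - 6·0 = 8 - 0 = 8; sum of minors = 14.
det A = (-2)·((-4)·(-1) - 0·(-6)) - 6·(0·(-1) - 0·0) + (-2)·(0·(-6) - (-4)·0) = (-2)·4 - 6·0 + (-2)·0 = -8.
So p(s) = det(sI - A) = s^3 + 7s^2 + 14s + 8.
Rational-root test: any integer root divides 8. Testing small divisors, s = -1 works: p(-1) = -1 + 7 + (-14) + 8 = 0, so (s + 1) is a factor.
Dividing, p(s) = (s + 1)(s^2 + 6s + 8).
Factor s^2 + 6s + 8: two numbers with sum -6 and product 8 are -2 and -4, so s^2 + 6s + 8 = (s + 2)(s + 4).
Hence p(s) = (s + 1) (s + 2) (s + 4), with roots -4, -2, -1.
The eigenvalues -4, -2, -1 are distinct and real, so A is diagonalisable and x(t) = e^{At} x(0) = V diag(e^{λ_i t}) V^{-1} x(0), where the columns of V are the eigenvectors.
λ = -4: A - (-4)I = [[2, 6, -2], [0, 0, 0], [0, -6, 3]]. v must be orthogonal to every row; (row 1) × (row 3) = [6, -6, -12], so take v_1 = [-1, 1, 2]^T.
λ = -2: A - (-2)I = [[0, 6, -2], [0, -2, 0], [0, -6, 1]]. v must be orthogonal to every row; (row 1) × (row 2) = [-4, 0, 0], so take v_2 = [1, 0, 0]^T.
λ = -1: A - (-1)I = [[-1, 6, -2], [0, -3, 0], [0, -6, 0]]. v must be orthogonal to every row; (row 1) × (row 2) = [-6, 0, 3], so take v_3 = [-2, 0, 1]^T.
V = [v_1 v_2 v_3] = [[-1, 1, -2], [1, 0, 0], [2, 0, 1]] has det V = -1, so V^{-1} = adj(V)/det V = [[0, 1, 0], [1, -3, 2], [0, -2, 1]].
Modal coordinates z(0) = V^{-1} x(0): 0·(-1) + 1·2 + 0·2 = 2; 1·(-1) + (-3)·2 + 2·2 = -3; 0·(-1) + (-2)·2 + 1·2 = -2; so z(0) = [2, -3, -2]^T.
x_1(t) = Σ_i (v_i)_1 · z_i(0) · e^{λ_i t} (row 1 of V times the modal terms).
x_1(2.0) = (-1)·2·e^{-4·2.0} + 1·(-3)·e^{-2·2.0} + (-2)·(-2)·e^{-1·2.0} = (-2)·0.000335 + (-3)·0.018316 + 4·0.135335 = 0.4857.

0.4857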